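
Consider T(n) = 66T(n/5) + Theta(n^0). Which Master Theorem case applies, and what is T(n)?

Master Theorem for T(n) = 66T(n/5) + O(n^0):

a = 66, b = 5, c = 0
log_b(a) = log_5(66) = 2.6032

Case 1: c = 0 < log_5(66) = 2.6032
T(n) = O(n^(log_5 66))

For T(n) = 66T(n/5) + O(n^0): log_5(66) = 2.6032. This is Case 1 of the Master Theorem (c < log_b(a), work dominated by leaves), giving O(n^(log_5 66)).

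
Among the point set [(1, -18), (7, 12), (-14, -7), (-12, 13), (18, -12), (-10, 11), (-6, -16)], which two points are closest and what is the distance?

Computing all pairwise distances among 7 points:

d((1, -18), (7, 12)) = 30.5941
d((1, -18), (-14, -7)) = 18.6011
d((1, -18), (-12, 13)) = 33.6155
d((1, -18), (18, -12)) = 18.0278
d((1, -18), (-10, 11)) = 31.0161
d((1, -18), (-6, -16)) = 7.2801
d((7, 12), (-14, -7)) = 28.3196
d((7, 12), (-12, 13)) = 19.0263
d((7, 12), (18, -12)) = 26.4008
d((7, 12), (-10, 11)) = 17.0294
d((7, 12), (-6, -16)) = 30.8707
d((-14, -7), (-12, 13)) = 20.0998
d((-14, -7), (18, -12)) = 32.3883
d((-14, -7), (-10, 11)) = 18.4391
d((-14, -7), (-6, -16)) = 12.0416
d((-12, 13), (18, -12)) = 39.0512
d((-12, 13), (-10, 11)) = 2.8284 <-- minimum
d((-12, 13), (-6, -16)) = 29.6142
d((18, -12), (-10, 11)) = 36.2353
d((18, -12), (-6, -16)) = 24.3311
d((-10, 11), (-6, -16)) = 27.2947

Closest pair: (-12, 13) and (-10, 11) with distance 2.8284

The closest pair is (-12, 13) and (-10, 11) with Euclidean distance 2.8284. For 7 points, brute-force pairwise comparison is shown above. For large n, the divide-and-conquer algorithm (sort by x, recurse on halves, check the dividing strip) achieves O(n log n).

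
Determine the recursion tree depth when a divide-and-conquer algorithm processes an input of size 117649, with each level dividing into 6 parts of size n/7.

For divide and conquer with division factor 7:

Problem sizes at each level:
Level 0: 117649
Level 1: 16807
Level 2: 2401
Level 3: 343
Level 4: 49
Level 5: 7
Level 6: 1

The root is level 0 and the size-1 base case is level 6 (the tree spans levels 0 through 6, i.e. 7 levels counting the root), so the depth is the number of divisions: log_7(117649) = 6

The recursion tree depth is log_7(117649) = 6. At each level, the problem size is divided by 7, so it takes 6 divisions to reduce to a base case of size 1. The algorithm makes 6 recursive calls at each level.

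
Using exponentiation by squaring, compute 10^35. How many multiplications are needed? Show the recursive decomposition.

Computing 10^35 by squaring (build up from 10^1; each line after the first costs one multiplication):

10^1 = 10
10^2 = (10^1)^2 = 10^2 = 100
10^4 = (10^2)^2 = 100^2 = 10000
10^8 = (10^4)^2 = 10000^2 = 100000000
10^16 = (10^8)^2 = 100000000^2 = 10000000000000000
10^17 = 10 * 10^16 = 10 * 10000000000000000 = 100000000000000000
10^34 = (10^17)^2 = 100000000000000000^2 = 10000000000000000000000000000000000
10^35 = 10 * 10^34 = 10 * 10000000000000000000000000000000000 = 100000000000000000000000000000000000

Result: 100000000000000000000000000000000000
Multiplications needed: 7 (7 lines after 10^1)

10^35 = 100000000000000000000000000000000000. Using exponentiation by squaring, this requires 7 multiplications. The key idea: if the exponent is even, square the half-power; if odd, multiply by the base once.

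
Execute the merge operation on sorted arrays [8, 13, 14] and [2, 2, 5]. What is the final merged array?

Merging process:

Compare 8 vs 2: take 2 from right. Merged: [2]
Compare 8 vs 2: take 2 from right. Merged: [2, 2]
Compare 8 vs 5: take 5 from right. Merged: [2, 2, 5]
Append remaining from left: [8, 13, 14]. Merged: [2, 2, 5, 8, 13, 14]

Final merged array: [2, 2, 5, 8, 13, 14]
Total comparisons: 3

The merged array is [2, 2, 5, 8, 13, 14], requiring 3 comparisons. The merge step runs in O(n) time where n is the total number of elements.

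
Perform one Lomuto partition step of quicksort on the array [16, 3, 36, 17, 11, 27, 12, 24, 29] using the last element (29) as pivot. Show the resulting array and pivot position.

Lomuto partition with pivot = 29:

Initial array: [16, 3, 36, 17, 11, 27, 12, 24, 29]

arr[0]=16 <= 29: swap with position 0, array becomes [16, 3, 36, 17, 11, 27, 12, 24, 29]
arr[1]=3 <= 29: swap with position 1, array becomes [16, 3, 36, 17, 11, 27, 12, 24, 29]
arr[2]=36 > 29: no swap
arr[3]=17 <= 29: swap with position 2, array becomes [16, 3, 17, 36, 11, 27, 12, 24, 29]
arr[4]=11 <= 29: swap with position 3, array becomes [16, 3, 17, 11, 36, 27, 12, 24, 29]
arr[5]=27 <= 29: swap with position 4, array becomes [16, 3, 17, 11, 27, 36, 12, 24, 29]
arr[6]=12 <= 29: swap with position 5, array becomes [16, 3, 17, 11, 27, 12, 36, 24, 29]
arr[7]=24 <= 29: swap with position 6, array becomes [16, 3, 17, 11, 27, 12, 24, 36, 29]

Place pivot at position 7: [16, 3, 17, 11, 27, 12, 24, 29, 36]
Pivot position: 7

After partitioning with pivot 29, the array becomes [16, 3, 17, 11, 27, 12, 24, 29, 36]. The pivot is placed at index 7. All elements to the left of the pivot are <= 29, and all elements to the right are > 29.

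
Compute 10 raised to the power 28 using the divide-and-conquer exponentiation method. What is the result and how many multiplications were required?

Computing 10^28 by squaring (build up from 10^1; each line after the first costs one multiplication):

10^1 = 10
10^2 = (10^1)^2 = 10^2 = 100
10^3 = 10 * 10^2 = 10 * 100 = 1000
10^6 = (10^3)^2 = 1000^2 = 1000000
10^7 = 10 * 10^6 = 10 * 1000000 = 10000000
10^14 = (10^7)^2 = 10000000^2 = 100000000000000
10^28 = (10^14)^2 = 100000000000000^2 = 10000000000000000000000000000

Result: 10000000000000000000000000000
Multiplications needed: 6 (6 lines after 10^1)

10^28 = 10000000000000000000000000000. Using exponentiation by squaring, this requires 6 multiplications. The key idea: if the exponent is even, square the half-power; if odd, multiply by the base once.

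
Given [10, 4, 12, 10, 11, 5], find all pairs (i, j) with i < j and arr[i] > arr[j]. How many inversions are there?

Finding inversions in [10, 4, 12, 10, 11, 5]:

(0, 1): arr[0]=10 > arr[1]=4
(0, 5): arr[0]=10 > arr[5]=5
(2, 3): arr[2]=12 > arr[3]=10
(2, 4): arr[2]=12 > arr[4]=11
(2, 5): arr[2]=12 > arr[5]=5
(3, 5): arr[3]=10 > arr[5]=5
(4, 5): arr[4]=11 > arr[5]=5

Total inversions: 7

The array has 7 inversion(s): (0,1), (0,5), (2,3), (2,4), (2,5), (3,5), (4,5). Each pair (i,j) satisfies i < j and arr[i] > arr[j].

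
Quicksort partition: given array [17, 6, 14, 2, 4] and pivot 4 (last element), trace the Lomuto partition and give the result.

Lomuto partition with pivot = 4:

Initial array: [17, 6, 14, 2, 4]

arr[0]=17 > 4: no swap
arr[1]=6 > 4: no swap
arr[2]=14 > 4: no swap
arr[3]=2 <= 4: swap with position 0, array becomes [2, 6, 14, 17, 4]

Place pivot at position 1: [2, 4, 14, 17, 6]
Pivot position: 1

After partitioning with pivot 4, the array becomes [2, 4, 14, 17, 6]. The pivot is placed at index 1. All elements to the left of the pivot are <= 4, and all elements to the right are > 4.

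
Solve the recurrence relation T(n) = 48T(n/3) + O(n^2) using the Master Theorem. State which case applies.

Master Theorem for T(n) = 48T(n/3) + O(n^2):

a = 48, b = 3, c = 2
log_b(a) = log_3(48) = 3.5237

Case 1: c = 2 < log_3(48) = 3.5237
T(n) = O(n^(log_3 48))

For T(n) = 48T(n/3) + O(n^2): log_3(48) = 3.5237. This is Case 1 of the Master Theorem (c < log_b(a), work dominated by leaves), giving O(n^(log_3 48)).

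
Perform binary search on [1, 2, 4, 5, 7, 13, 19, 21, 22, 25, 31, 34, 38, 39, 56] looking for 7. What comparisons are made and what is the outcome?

Binary search for 7 in [1, 2, 4, 5, 7, 13, 19, 21, 22, 25, 31, 34, 38, 39, 56]:

lo=0, hi=14, mid=7, arr[mid]=21 -> 21 > 7, search left half
lo=0, hi=6, mid=3, arr[mid]=5 -> 5 < 7, search right half
lo=4, hi=6, mid=5, arr[mid]=13 -> 13 > 7, search left half
lo=4, hi=4, mid=4, arr[mid]=7 -> Found target at index 4!

Binary search finds 7 at index 4 after 4 comparisons. The search repeatedly halves the search space by comparing with the middle element.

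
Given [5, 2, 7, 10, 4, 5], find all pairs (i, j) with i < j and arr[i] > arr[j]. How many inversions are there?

Finding inversions in [5, 2, 7, 10, 4, 5]:

(0, 1): arr[0]=5 > arr[1]=2
(0, 4): arr[0]=5 > arr[4]=4
(2, 4): arr[2]=7 > arr[4]=4
(2, 5): arr[2]=7 > arr[5]=5
(3, 4): arr[3]=10 > arr[4]=4
(3, 5): arr[3]=10 > arr[5]=5

Total inversions: 6

The array has 6 inversion(s): (0,1), (0,4), (2,4), (2,5), (3,4), (3,5). Each pair (i,j) satisfies i < j and arr[i] > arr[j].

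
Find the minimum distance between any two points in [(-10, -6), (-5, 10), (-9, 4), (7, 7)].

Computing all pairwise distances among 4 points:

d((-10, -6), (-5, 10)) = 16.7631
d((-10, -6), (-9, 4)) = 10.0499
d((-10, -6), (7, 7)) = 21.4009
d((-5, 10), (-9, 4)) = 7.2111 <-- minimum
d((-5, 10), (7, 7)) = 12.3693
d((-9, 4), (7, 7)) = 16.2788

Closest pair: (-5, 10) and (-9, 4) with distance 7.2111

The closest pair is (-5, 10) and (-9, 4) with Euclidean distance 7.2111. For 4 points, brute-force pairwise comparison is shown above. For large n, the divide-and-conquer algorithm (sort by x, recurse on halves, check the dividing strip) achieves O(n log n).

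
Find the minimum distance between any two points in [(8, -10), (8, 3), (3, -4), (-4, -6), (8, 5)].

Computing all pairwise distances among 5 points:

d((8, -10), (8, 3)) = 13.0
d((8, -10), (3, -4)) = 7.8102
d((8, -10), (-4, -6)) = 12.6491
d((8, -10), (8, 5)) = 15.0
d((8, 3), (3, -4)) = 8.6023
d((8, 3), (-4, -6)) = 15.0
d((8, 3), (8, 5)) = 2.0 <-- minimum
d((3, -4), (-4, -6)) = 7.2801
d((3, -4), (8, 5)) = 10.2956
d((-4, -6), (8, 5)) = 16.2788

Closest pair: (8, 3) and (8, 5) with distance 2.0

The closest pair is (8, 3) and (8, 5) with Euclidean distance 2.0. For 5 points, brute-force pairwise comparison is shown above. For large n, the divide-and-conquer algorithm (sort by x, recurse on halves, check the dividing strip) achieves O(n log n).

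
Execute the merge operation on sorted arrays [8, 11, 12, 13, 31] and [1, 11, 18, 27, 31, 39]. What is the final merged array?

Merging process:

Compare 8 vs 1: take 1 from right. Merged: [1]
Compare 8 vs 11: take 8 from left. Merged: [1, 8]
Compare 11 vs 11: take 11 from left. Merged: [1, 8, 11]
Compare 12 vs 11: take 11 from right. Merged: [1, 8, 11, 11]
Compare 12 vs 18: take 12 from left. Merged: [1, 8, 11, 11, 12]
Compare 13 vs 18: take 13 from left. Merged: [1, 8, 11, 11, 12, 13]
Compare 31 vs 18: take 18 from right. Merged: [1, 8, 11, 11, 12, 13, 18]
Compare 31 vs 27: take 27 from right. Merged: [1, 8, 11, 11, 12, 13, 18, 27]
Compare 31 vs 31: take 31 from left. Merged: [1, 8, 11, 11, 12, 13, 18, 27, 31]
Append remaining from right: [31, 39]. Merged: [1, 8, 11, 11, 12, 13, 18, 27, 31, 31, 39]

Final merged array: [1, 8, 11, 11, 12, 13, 18, 27, 31, 31, 39]
Total comparisons: 9

The merged array is [1, 8, 11, 11, 12, 13, 18, 27, 31, 31, 39], requiring 9 comparisons. The merge step runs in O(n) time where n is the total number of elements.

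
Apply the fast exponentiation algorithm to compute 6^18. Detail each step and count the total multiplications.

Computing 6^18 by squaring (build up from 6^1; each line after the first costs one multiplication):

6^1 = 6
6^2 = (6^1)^2 = 6^2 = 36
6^4 = (6^2)^2 = 36^2 = 1296
6^8 = (6^4)^2 = 1296^2 = 1679616
6^9 = 6 * 6^8 = 6 * 1679616 = 10077696
6^18 = (6^9)^2 = 10077696^2 = 101559956668416

Result: 101559956668416
Multiplications needed: 5 (5 lines after 6^1)

6^18 = 101559956668416. Using exponentiation by squaring, this requires 5 multiplications. The key idea: if the exponent is even, square the half-power; if odd, multiply by the base once.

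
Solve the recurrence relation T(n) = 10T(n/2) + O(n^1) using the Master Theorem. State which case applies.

Master Theorem for T(n) = 10T(n/2) + O(n^1):

a = 10, b = 2, c = 1
log_b(a) = log_2(10) = 3.3219

Case 1: c = 1 < log_2(10) = 3.3219
T(n) = O(n^(log_2 10))

For T(n) = 10T(n/2) + O(n^1): log_2(10) = 3.3219. This is Case 1 of the Master Theorem (c < log_b(a), work dominated by leaves), giving O(n^(log_2 10)).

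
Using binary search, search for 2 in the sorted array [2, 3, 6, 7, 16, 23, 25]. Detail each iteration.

Binary search for 2 in [2, 3, 6, 7, 16, 23, 25]:

lo=0, hi=6, mid=3, arr[mid]=7 -> 7 > 2, search left half
lo=0, hi=2, mid=1, arr[mid]=3 -> 3 > 2, search left half
lo=0, hi=0, mid=0, arr[mid]=2 -> Found target at index 0!

Binary search finds 2 at index 0 after 3 comparisons. The search repeatedly halves the search space by comparing with the middle element.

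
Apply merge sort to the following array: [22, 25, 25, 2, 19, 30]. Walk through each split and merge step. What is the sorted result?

Merge sort trace:

Split: [22, 25, 25, 2, 19, 30] -> [22, 25, 25] and [2, 19, 30]
  Split: [22, 25, 25] -> [22] and [25, 25]
    Split: [25, 25] -> [25] and [25]
    Merge: [25] + [25] -> [25, 25]
  Merge: [22] + [25, 25] -> [22, 25, 25]
  Split: [2, 19, 30] -> [2] and [19, 30]
    Split: [19, 30] -> [19] and [30]
    Merge: [19] + [30] -> [19, 30]
  Merge: [2] + [19, 30] -> [2, 19, 30]
Merge: [22, 25, 25] + [2, 19, 30] -> [2, 19, 22, 25, 25, 30]

Final sorted array: [2, 19, 22, 25, 25, 30]

The merge sort proceeds by recursively splitting the array and merging sorted halves.
After all merges, the sorted array is [2, 19, 22, 25, 25, 30].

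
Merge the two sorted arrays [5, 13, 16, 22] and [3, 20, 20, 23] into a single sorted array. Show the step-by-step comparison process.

Merging process:

Compare 5 vs 3: take 3 from right. Merged: [3]
Compare 5 vs 20: take 5 from left. Merged: [3, 5]
Compare 13 vs 20: take 13 from left. Merged: [3, 5, 13]
Compare 16 vs 20: take 16 from left. Merged: [3, 5, 13, 16]
Compare 22 vs 20: take 20 from right. Merged: [3, 5, 13, 16, 20]
Compare 22 vs 20: take 20 from right. Merged: [3, 5, 13, 16, 20, 20]
Compare 22 vs 23: take 22 from left. Merged: [3, 5, 13, 16, 20, 20, 22]
Append remaining from right: [23]. Merged: [3, 5, 13, 16, 20, 20, 22, 23]

Final merged array: [3, 5, 13, 16, 20, 20, 22, 23]
Total comparisons: 7

The merged array is [3, 5, 13, 16, 20, 20, 22, 23], requiring 7 comparisons. The merge step runs in O(n) time where n is the total number of elements.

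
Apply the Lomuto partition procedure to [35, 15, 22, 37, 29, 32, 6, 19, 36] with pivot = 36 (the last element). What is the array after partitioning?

Lomuto partition with pivot = 36:

Initial array: [35, 15, 22, 37, 29, 32, 6, 19, 36]

arr[0]=35 <= 36: swap with position 0, array becomes [35, 15, 22, 37, 29, 32, 6, 19, 36]
arr[1]=15 <= 36: swap with position 1, array becomes [35, 15, 22, 37, 29, 32, 6, 19, 36]
arr[2]=22 <= 36: swap with position 2, array becomes [35, 15, 22, 37, 29, 32, 6, 19, 36]
arr[3]=37 > 36: no swap
arr[4]=29 <= 36: swap with position 3, array becomes [35, 15, 22, 29, 37, 32, 6, 19, 36]
arr[5]=32 <= 36: swap with position 4, array becomes [35, 15, 22, 29, 32, 37, 6, 19, 36]
arr[6]=6 <= 36: swap with position 5, array becomes [35, 15, 22, 29, 32, 6, 37, 19, 36]
arr[7]=19 <= 36: swap with position 6, array becomes [35, 15, 22, 29, 32, 6, 19, 37, 36]

Place pivot at position 7: [35, 15, 22, 29, 32, 6, 19, 36, 37]
Pivot position: 7

After partitioning with pivot 36, the array becomes [35, 15, 22, 29, 32, 6, 19, 36, 37]. The pivot is placed at index 7. All elements to the left of the pivot are <= 36, and all elements to the right are > 36.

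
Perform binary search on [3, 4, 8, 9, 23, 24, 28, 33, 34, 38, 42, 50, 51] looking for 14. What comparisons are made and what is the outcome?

Binary search for 14 in [3, 4, 8, 9, 23, 24, 28, 33, 34, 38, 42, 50, 51]:

lo=0, hi=12, mid=6, arr[mid]=28 -> 28 > 14, search left half
lo=0, hi=5, mid=2, arr[mid]=8 -> 8 < 14, search right half
lo=3, hi=5, mid=4, arr[mid]=23 -> 23 > 14, search left half
lo=3, hi=3, mid=3, arr[mid]=9 -> 9 < 14, search right half
lo=4 > hi=3, target 14 not found

Binary search determines that 14 is not in the array after 4 comparisons. The search space was exhausted without finding the target.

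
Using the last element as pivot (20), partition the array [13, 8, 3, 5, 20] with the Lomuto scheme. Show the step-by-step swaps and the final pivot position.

Lomuto partition with pivot = 20:

Initial array: [13, 8, 3, 5, 20]

arr[0]=13 <= 20: swap with position 0, array becomes [13, 8, 3, 5, 20]
arr[1]=8 <= 20: swap with position 1, array becomes [13, 8, 3, 5, 20]
arr[2]=3 <= 20: swap with position 2, array becomes [13, 8, 3, 5, 20]
arr[3]=5 <= 20: swap with position 3, array becomes [13, 8, 3, 5, 20]

Place pivot at position 4: [13, 8, 3, 5, 20]
Pivot position: 4

After partitioning with pivot 20, the array becomes [13, 8, 3, 5, 20]. The pivot is placed at index 4. All elements to the left of the pivot are <= 20, and all elements to the right are > 20.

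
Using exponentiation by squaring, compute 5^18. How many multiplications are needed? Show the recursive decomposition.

Computing 5^18 by squaring (build up from 5^1; each line after the first costs one multiplication):

5^1 = 5
5^2 = (5^1)^2 = 5^2 = 25
5^4 = (5^2)^2 = 25^2 = 625
5^8 = (5^4)^2 = 625^2 = 390625
5^9 = 5 * 5^8 = 5 * 390625 = 1953125
5^18 = (5^9)^2 = 1953125^2 = 3814697265625

Result: 3814697265625
Multiplications needed: 5 (5 lines after 5^1)

5^18 = 3814697265625. Using exponentiation by squaring, this requires 5 multiplications. The key idea: if the exponent is even, square the half-power; if odd, multiply by the base once.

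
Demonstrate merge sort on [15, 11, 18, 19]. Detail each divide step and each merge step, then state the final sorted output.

Merge sort trace:

Split: [15, 11, 18, 19] -> [15, 11] and [18, 19]
  Split: [15, 11] -> [15] and [11]
  Merge: [15] + [11] -> [11, 15]
  Split: [18, 19] -> [18] and [19]
  Merge: [18] + [19] -> [18, 19]
Merge: [11, 15] + [18, 19] -> [11, 15, 18, 19]

Final sorted array: [11, 15, 18, 19]

The merge sort proceeds by recursively splitting the array and merging sorted halves.
After all merges, the sorted array is [11, 15, 18, 19].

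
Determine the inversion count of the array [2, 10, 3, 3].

Finding inversions in [2, 10, 3, 3]:

(1, 2): arr[1]=10 > arr[2]=3
(1, 3): arr[1]=10 > arr[3]=3

Total inversions: 2

The array has 2 inversion(s): (1,2), (1,3). Each pair (i,j) satisfies i < j and arr[i] > arr[j].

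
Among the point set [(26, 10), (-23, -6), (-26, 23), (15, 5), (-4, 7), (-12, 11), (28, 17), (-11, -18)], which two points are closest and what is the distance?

Computing all pairwise distances among 8 points:

d((26, 10), (-23, -6)) = 51.5461
d((26, 10), (-26, 23)) = 53.6004
d((26, 10), (15, 5)) = 12.083
d((26, 10), (-4, 7)) = 30.1496
d((26, 10), (-12, 11)) = 38.0132
d((26, 10), (28, 17)) = 7.2801 <-- minimum
d((26, 10), (-11, -18)) = 46.4004
d((-23, -6), (-26, 23)) = 29.1548
d((-23, -6), (15, 5)) = 39.5601
d((-23, -6), (-4, 7)) = 23.0217
d((-23, -6), (-12, 11)) = 20.2485
d((-23, -6), (28, 17)) = 55.9464
d((-23, -6), (-11, -18)) = 16.9706
d((-26, 23), (15, 5)) = 44.7772
d((-26, 23), (-4, 7)) = 27.2029
d((-26, 23), (-12, 11)) = 18.4391
d((-26, 23), (28, 17)) = 54.3323
d((-26, 23), (-11, -18)) = 43.6578
d((15, 5), (-4, 7)) = 19.105
d((15, 5), (-12, 11)) = 27.6586
d((15, 5), (28, 17)) = 17.6918
d((15, 5), (-11, -18)) = 34.7131
d((-4, 7), (-12, 11)) = 8.9443
d((-4, 7), (28, 17)) = 33.5261
d((-4, 7), (-11, -18)) = 25.9615
d((-12, 11), (28, 17)) = 40.4475
d((-12, 11), (-11, -18)) = 29.0172
d((28, 17), (-11, -18)) = 52.4023

Closest pair: (26, 10) and (28, 17) with distance 7.2801

The closest pair is (26, 10) and (28, 17) with Euclidean distance 7.2801. For 8 points, brute-force pairwise comparison is shown above. For large n, the divide-and-conquer algorithm (sort by x, recurse on halves, check the dividing strip) achieves O(n log n).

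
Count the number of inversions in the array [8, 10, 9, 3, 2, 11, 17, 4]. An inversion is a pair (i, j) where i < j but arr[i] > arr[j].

Finding inversions in [8, 10, 9, 3, 2, 11, 17, 4]:

(0, 3): arr[0]=8 > arr[3]=3
(0, 4): arr[0]=8 > arr[4]=2
(0, 7): arr[0]=8 > arr[7]=4
(1, 2): arr[1]=10 > arr[2]=9
(1, 3): arr[1]=10 > arr[3]=3
(1, 4): arr[1]=10 > arr[4]=2
(1, 7): arr[1]=10 > arr[7]=4
(2, 3): arr[2]=9 > arr[3]=3
(2, 4): arr[2]=9 > arr[4]=2
(2, 7): arr[2]=9 > arr[7]=4
(3, 4): arr[3]=3 > arr[4]=2
(5, 7): arr[5]=11 > arr[7]=4
(6, 7): arr[6]=17 > arr[7]=4

Total inversions: 13

The array has 13 inversion(s): (0,3), (0,4), (0,7), (1,2), (1,3), (1,4), (1,7), (2,3), (2,4), (2,7), (3,4), (5,7), (6,7). Each pair (i,j) satisfies i < j and arr[i] > arr[j].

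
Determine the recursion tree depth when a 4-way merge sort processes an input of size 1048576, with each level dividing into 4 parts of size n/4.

For divide and conquer with division factor 4:

Problem sizes at each level:
Level 0: 1048576
Level 1: 262144
Level 2: 65536
Level 3: 16384
Level 4: 4096
Level 5: 1024
Level 6: 256
Level 7: 64
Level 8: 16
Level 9: 4
Level 10: 1

The root is level 0 and the size-1 base case is level 10 (the tree spans levels 0 through 10, i.e. 11 levels counting the root), so the depth is the number of divisions: log_4(1048576) = 10

The recursion tree depth is log_4(1048576) = 10. At each level, the problem size is divided by 4, so it takes 10 divisions to reduce to a base case of size 1. The algorithm makes 4 recursive calls at each level.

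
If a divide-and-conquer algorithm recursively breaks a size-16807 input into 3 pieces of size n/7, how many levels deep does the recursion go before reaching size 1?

For divide and conquer with division factor 7:

Problem sizes at each level:
Level 0: 16807
Level 1: 2401
Level 2: 343
Level 3: 49
Level 4: 7
Level 5: 1

The root is level 0 and the size-1 base case is level 5 (the tree spans levels 0 through 5, i.e. 6 levels counting the root), so the depth is the number of divisions: log_7(16807) = 5

The recursion tree depth is log_7(16807) = 5. At each level, the problem size is divided by 7, so it takes 5 divisions to reduce to a base case of size 1. The algorithm makes 3 recursive calls at each level.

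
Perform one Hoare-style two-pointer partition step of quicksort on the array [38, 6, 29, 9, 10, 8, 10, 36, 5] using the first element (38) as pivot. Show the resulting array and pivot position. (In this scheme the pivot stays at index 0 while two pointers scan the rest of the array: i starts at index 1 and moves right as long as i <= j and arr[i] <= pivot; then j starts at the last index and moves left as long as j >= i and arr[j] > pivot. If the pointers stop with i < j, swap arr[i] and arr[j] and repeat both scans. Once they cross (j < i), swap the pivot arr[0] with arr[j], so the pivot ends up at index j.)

Hoare-style two-pointer partition with pivot = 38:

Initial array: [38, 6, 29, 9, 10, 8, 10, 36, 5]

Pointers start at i = 1, j = 8.
i ends at 9, j ends at 8: the pointers have crossed (j < i), so scanning stops.

Swap pivot arr[0] with arr[8] to place pivot at position 8: [5, 6, 29, 9, 10, 8, 10, 36, 38]
Pivot position: 8

After partitioning with pivot 38, the array becomes [5, 6, 29, 9, 10, 8, 10, 36, 38]. The pivot is placed at index 8. All elements to the left of the pivot are <= 38, and all elements to the right are > 38.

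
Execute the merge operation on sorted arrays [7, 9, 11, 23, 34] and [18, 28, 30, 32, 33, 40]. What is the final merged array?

Merging process:

Compare 7 vs 18: take 7 from left. Merged: [7]
Compare 9 vs 18: take 9 from left. Merged: [7, 9]
Compare 11 vs 18: take 11 from left. Merged: [7, 9, 11]
Compare 23 vs 18: take 18 from right. Merged: [7, 9, 11, 18]
Compare 23 vs 28: take 23 from left. Merged: [7, 9, 11, 18, 23]
Compare 34 vs 28: take 28 from right. Merged: [7, 9, 11, 18, 23, 28]
Compare 34 vs 30: take 30 from right. Merged: [7, 9, 11, 18, 23, 28, 30]
Compare 34 vs 32: take 32 from right. Merged: [7, 9, 11, 18, 23, 28, 30, 32]
Compare 34 vs 33: take 33 from right. Merged: [7, 9, 11, 18, 23, 28, 30, 32, 33]
Compare 34 vs 40: take 34 from left. Merged: [7, 9, 11, 18, 23, 28, 30, 32, 33, 34]
Append remaining from right: [40]. Merged: [7, 9, 11, 18, 23, 28, 30, 32, 33, 34, 40]

Final merged array: [7, 9, 11, 18, 23, 28, 30, 32, 33, 34, 40]
Total comparisons: 10

The merged array is [7, 9, 11, 18, 23, 28, 30, 32, 33, 34, 40], requiring 10 comparisons. The merge step runs in O(n) time where n is the total number of elements.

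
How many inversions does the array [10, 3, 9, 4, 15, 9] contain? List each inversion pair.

Finding inversions in [10, 3, 9, 4, 15, 9]:

(0, 1): arr[0]=10 > arr[1]=3
(0, 2): arr[0]=10 > arr[2]=9
(0, 3): arr[0]=10 > arr[3]=4
(0, 5): arr[0]=10 > arr[5]=9
(2, 3): arr[2]=9 > arr[3]=4
(4, 5): arr[4]=15 > arr[5]=9

Total inversions: 6

The array has 6 inversion(s): (0,1), (0,2), (0,3), (0,5), (2,3), (4,5). Each pair (i,j) satisfies i < j and arr[i] > arr[j].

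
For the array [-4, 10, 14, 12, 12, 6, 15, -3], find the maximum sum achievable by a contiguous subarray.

Using Kadane's algorithm on [-4, 10, 14, 12, 12, 6, 15, -3]:

Scanning through the array:
Position 1 (value 10): max_ending_here = 10, max_so_far = 10
Position 2 (value 14): max_ending_here = 24, max_so_far = 24
Position 3 (value 12): max_ending_here = 36, max_so_far = 36
Position 4 (value 12): max_ending_here = 48, max_so_far = 48
Position 5 (value 6): max_ending_here = 54, max_so_far = 54
Position 6 (value 15): max_ending_here = 69, max_so_far = 69
Position 7 (value -3): max_ending_here = 66, max_so_far = 69

Maximum subarray: [10, 14, 12, 12, 6, 15]
Maximum sum: 69

The maximum subarray is [10, 14, 12, 12, 6, 15] with sum 69. This subarray runs from index 1 to index 6.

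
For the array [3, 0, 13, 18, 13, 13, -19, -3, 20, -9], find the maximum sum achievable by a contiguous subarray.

Using Kadane's algorithm on [3, 0, 13, 18, 13, 13, -19, -3, 20, -9]:

Scanning through the array:
Position 1 (value 0): max_ending_here = 3, max_so_far = 3
Position 2 (value 13): max_ending_here = 16, max_so_far = 16
Position 3 (value 18): max_ending_here = 34, max_so_far = 34
Position 4 (value 13): max_ending_here = 47, max_so_far = 47
Position 5 (value 13): max_ending_here = 60, max_so_far = 60
Position 6 (value -19): max_ending_here = 41, max_so_far = 60
Position 7 (value -3): max_ending_here = 38, max_so_far = 60
Position 8 (value 20): max_ending_here = 58, max_so_far = 60
Position 9 (value -9): max_ending_here = 49, max_so_far = 60

Maximum subarray: [3, 0, 13, 18, 13, 13]
Maximum sum: 60

The maximum subarray is [3, 0, 13, 18, 13, 13] with sum 60. This subarray runs from index 0 to index 5.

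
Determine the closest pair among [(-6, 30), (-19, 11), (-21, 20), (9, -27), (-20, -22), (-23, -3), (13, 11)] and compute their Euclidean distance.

Computing all pairwise distances among 7 points:

d((-6, 30), (-19, 11)) = 23.0217
d((-6, 30), (-21, 20)) = 18.0278
d((-6, 30), (9, -27)) = 58.9406
d((-6, 30), (-20, -22)) = 53.8516
d((-6, 30), (-23, -3)) = 37.1214
d((-6, 30), (13, 11)) = 26.8701
d((-19, 11), (-21, 20)) = 9.2195 <-- minimum
d((-19, 11), (9, -27)) = 47.2017
d((-19, 11), (-20, -22)) = 33.0151
d((-19, 11), (-23, -3)) = 14.5602
d((-19, 11), (13, 11)) = 32.0
d((-21, 20), (9, -27)) = 55.7584
d((-21, 20), (-20, -22)) = 42.0119
d((-21, 20), (-23, -3)) = 23.0868
d((-21, 20), (13, 11)) = 35.171
d((9, -27), (-20, -22)) = 29.4279
d((9, -27), (-23, -3)) = 40.0
d((9, -27), (13, 11)) = 38.2099
d((-20, -22), (-23, -3)) = 19.2354
d((-20, -22), (13, 11)) = 46.669
d((-23, -3), (13, 11)) = 38.6264

Closest pair: (-19, 11) and (-21, 20) with distance 9.2195

The closest pair is (-19, 11) and (-21, 20) with Euclidean distance 9.2195. For 7 points, brute-force pairwise comparison is shown above. For large n, the divide-and-conquer algorithm (sort by x, recurse on halves, check the dividing strip) achieves O(n log n).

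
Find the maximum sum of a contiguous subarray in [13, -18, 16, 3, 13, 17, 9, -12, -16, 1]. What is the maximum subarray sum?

Using Kadane's algorithm on [13, -18, 16, 3, 13, 17, 9, -12, -16, 1]:

Scanning through the array:
Position 1 (value -18): max_ending_here = -5, max_so_far = 13
Position 2 (value 16): max_ending_here = 16, max_so_far = 16
Position 3 (value 3): max_ending_here = 19, max_so_far = 19
Position 4 (value 13): max_ending_here = 32, max_so_far = 32
Position 5 (value 17): max_ending_here = 49, max_so_far = 49
Position 6 (value 9): max_ending_here = 58, max_so_far = 58
Position 7 (value -12): max_ending_here = 46, max_so_far = 58
Position 8 (value -16): max_ending_here = 30, max_so_far = 58
Position 9 (value 1): max_ending_here = 31, max_so_far = 58

Maximum subarray: [16, 3, 13, 17, 9]
Maximum sum: 58

The maximum subarray is [16, 3, 13, 17, 9] with sum 58. This subarray runs from index 2 to index 6.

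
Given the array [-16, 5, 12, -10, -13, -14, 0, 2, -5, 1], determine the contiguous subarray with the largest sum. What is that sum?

Using Kadane's algorithm on [-16, 5, 12, -10, -13, -14, 0, 2, -5, 1]:

Scanning through the array:
Position 1 (value 5): max_ending_here = 5, max_so_far = 5
Position 2 (value 12): max_ending_here = 17, max_so_far = 17
Position 3 (value -10): max_ending_here = 7, max_so_far = 17
Position 4 (value -13): max_ending_here = -6, max_so_far = 17
Position 5 (value -14): max_ending_here = -14, max_so_far = 17
Position 6 (value 0): max_ending_here = 0, max_so_far = 17
Position 7 (value 2): max_ending_here = 2, max_so_far = 17
Position 8 (value -5): max_ending_here = -3, max_so_far = 17
Position 9 (value 1): max_ending_here = 1, max_so_far = 17

Maximum subarray: [5, 12]
Maximum sum: 17

The maximum subarray is [5, 12] with sum 17. This subarray runs from index 1 to index 2.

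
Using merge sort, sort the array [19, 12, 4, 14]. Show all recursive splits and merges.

Merge sort trace:

Split: [19, 12, 4, 14] -> [19, 12] and [4, 14]
  Split: [19, 12] -> [19] and [12]
  Merge: [19] + [12] -> [12, 19]
  Split: [4, 14] -> [4] and [14]
  Merge: [4] + [14] -> [4, 14]
Merge: [12, 19] + [4, 14] -> [4, 12, 14, 19]

Final sorted array: [4, 12, 14, 19]

The merge sort proceeds by recursively splitting the array and merging sorted halves.
After all merges, the sorted array is [4, 12, 14, 19].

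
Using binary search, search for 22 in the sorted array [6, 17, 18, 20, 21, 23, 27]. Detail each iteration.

Binary search for 22 in [6, 17, 18, 20, 21, 23, 27]:

lo=0, hi=6, mid=3, arr[mid]=20 -> 20 < 22, search right half
lo=4, hi=6, mid=5, arr[mid]=23 -> 23 > 22, search left half
lo=4, hi=4, mid=4, arr[mid]=21 -> 21 < 22, search right half
lo=5 > hi=4, target 22 not found

Binary search determines that 22 is not in the array after 3 comparisons. The search space was exhausted without finding the target.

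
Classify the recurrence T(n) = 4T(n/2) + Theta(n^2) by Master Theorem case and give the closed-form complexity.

Master Theorem for T(n) = 4T(n/2) + O(n^2):

a = 4, b = 2, c = 2
log_b(a) = log_2(4) = 2.0000

Case 2: c = 2 = log_2(4) = 2.0000
T(n) = O(n^2 log n) = O(n^2 log n)

For T(n) = 4T(n/2) + O(n^2): log_2(4) = 2.0000. This is Case 2 of the Master Theorem (c = log_b(a), equal work at all levels), giving O(n^2 log n).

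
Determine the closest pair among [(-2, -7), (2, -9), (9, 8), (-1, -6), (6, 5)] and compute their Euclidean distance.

Computing all pairwise distances among 5 points:

d((-2, -7), (2, -9)) = 4.4721
d((-2, -7), (9, 8)) = 18.6011
d((-2, -7), (-1, -6)) = 1.4142 <-- minimum
d((-2, -7), (6, 5)) = 14.4222
d((2, -9), (9, 8)) = 18.3848
d((2, -9), (-1, -6)) = 4.2426
d((2, -9), (6, 5)) = 14.5602
d((9, 8), (-1, -6)) = 17.2047
d((9, 8), (6, 5)) = 4.2426
d((-1, -6), (6, 5)) = 13.0384

Closest pair: (-2, -7) and (-1, -6) with distance 1.4142

The closest pair is (-2, -7) and (-1, -6) with Euclidean distance 1.4142. For 5 points, brute-force pairwise comparison is shown above. For large n, the divide-and-conquer algorithm (sort by x, recurse on halves, check the dividing strip) achieves O(n log n).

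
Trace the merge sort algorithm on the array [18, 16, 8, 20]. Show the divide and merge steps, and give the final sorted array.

Merge sort trace:

Split: [18, 16, 8, 20] -> [18, 16] and [8, 20]
  Split: [18, 16] -> [18] and [16]
  Merge: [18] + [16] -> [16, 18]
  Split: [8, 20] -> [8] and [20]
  Merge: [8] + [20] -> [8, 20]
Merge: [16, 18] + [8, 20] -> [8, 16, 18, 20]

Final sorted array: [8, 16, 18, 20]

The merge sort proceeds by recursively splitting the array and merging sorted halves.
After all merges, the sorted array is [8, 16, 18, 20].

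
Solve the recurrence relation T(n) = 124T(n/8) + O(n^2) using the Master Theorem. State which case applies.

Master Theorem for T(n) = 124T(n/8) + O(n^2):

a = 124, b = 8, c = 2
log_b(a) = log_8(124) = 2.3181

Case 1: c = 2 < log_8(124) = 2.3181
T(n) = O(n^(log_8 124))

For T(n) = 124T(n/8) + O(n^2): log_8(124) = 2.3181. This is Case 1 of the Master Theorem (c < log_b(a), work dominated by leaves), giving O(n^(log_8 124)).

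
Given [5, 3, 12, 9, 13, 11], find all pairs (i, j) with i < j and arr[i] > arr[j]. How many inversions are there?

Finding inversions in [5, 3, 12, 9, 13, 11]:

(0, 1): arr[0]=5 > arr[1]=3
(2, 3): arr[2]=12 > arr[3]=9
(2, 5): arr[2]=12 > arr[5]=11
(4, 5): arr[4]=13 > arr[5]=11

Total inversions: 4

The array has 4 inversion(s): (0,1), (2,3), (2,5), (4,5). Each pair (i,j) satisfies i < j and arr[i] > arr[j].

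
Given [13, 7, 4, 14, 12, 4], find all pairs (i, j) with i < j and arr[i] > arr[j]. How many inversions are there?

Finding inversions in [13, 7, 4, 14, 12, 4]:

(0, 1): arr[0]=13 > arr[1]=7
(0, 2): arr[0]=13 > arr[2]=4
(0, 4): arr[0]=13 > arr[4]=12
(0, 5): arr[0]=13 > arr[5]=4
(1, 2): arr[1]=7 > arr[2]=4
(1, 5): arr[1]=7 > arr[5]=4
(3, 4): arr[3]=14 > arr[4]=12
(3, 5): arr[3]=14 > arr[5]=4
(4, 5): arr[4]=12 > arr[5]=4

Total inversions: 9

The array has 9 inversion(s): (0,1), (0,2), (0,4), (0,5), (1,2), (1,5), (3,4), (3,5), (4,5). Each pair (i,j) satisfies i < j and arr[i] > arr[j].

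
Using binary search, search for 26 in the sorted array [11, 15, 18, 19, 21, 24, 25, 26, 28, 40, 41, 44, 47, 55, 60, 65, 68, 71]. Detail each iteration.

Binary search for 26 in [11, 15, 18, 19, 21, 24, 25, 26, 28, 40, 41, 44, 47, 55, 60, 65, 68, 71]:

lo=0, hi=17, mid=8, arr[mid]=28 -> 28 > 26, search left half
lo=0, hi=7, mid=3, arr[mid]=19 -> 19 < 26, search right half
lo=4, hi=7, mid=5, arr[mid]=24 -> 24 < 26, search right half
lo=6, hi=7, mid=6, arr[mid]=25 -> 25 < 26, search right half
lo=7, hi=7, mid=7, arr[mid]=26 -> Found target at index 7!

Binary search finds 26 at index 7 after 5 comparisons. The search repeatedly halves the search space by comparing with the middle element.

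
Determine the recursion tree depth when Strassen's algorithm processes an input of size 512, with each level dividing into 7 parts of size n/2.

For divide and conquer with division factor 2:

Problem sizes at each level:
Level 0: 512
Level 1: 256
Level 2: 128
Level 3: 64
Level 4: 32
Level 5: 16
Level 6: 8
Level 7: 4
Level 8: 2
Level 9: 1

The root is level 0 and the size-1 base case is level 9 (the tree spans levels 0 through 9, i.e. 10 levels counting the root), so the depth is the number of divisions: log_2(512) = 9

The recursion tree depth is log_2(512) = 9. At each level, the problem size is divided by 2, so it takes 9 divisions to reduce to a base case of size 1. The algorithm makes 7 recursive calls at each level.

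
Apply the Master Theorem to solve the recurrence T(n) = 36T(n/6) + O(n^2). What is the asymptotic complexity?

Master Theorem for T(n) = 36T(n/6) + O(n^2):

a = 36, b = 6, c = 2
log_b(a) = log_6(36) = 2.0000

Case 2: c = 2 = log_6(36) = 2.0000
T(n) = O(n^2 log n) = O(n^2 log n)

For T(n) = 36T(n/6) + O(n^2): log_6(36) = 2.0000. This is Case 2 of the Master Theorem (c = log_b(a), equal work at all levels), giving O(n^2 log n).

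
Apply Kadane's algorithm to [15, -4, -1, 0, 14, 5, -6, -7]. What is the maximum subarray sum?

Using Kadane's algorithm on [15, -4, -1, 0, 14, 5, -6, -7]:

Scanning through the array:
Position 1 (value -4): max_ending_here = 11, max_so_far = 15
Position 2 (value -1): max_ending_here = 10, max_so_far = 15
Position 3 (value 0): max_ending_here = 10, max_so_far = 15
Position 4 (value 14): max_ending_here = 24, max_so_far = 24
Position 5 (value 5): max_ending_here = 29, max_so_far = 29
Position 6 (value -6): max_ending_here = 23, max_so_far = 29
Position 7 (value -7): max_ending_here = 16, max_so_far = 29

Maximum subarray: [15, -4, -1, 0, 14, 5]
Maximum sum: 29

The maximum subarray is [15, -4, -1, 0, 14, 5] with sum 29. This subarray runs from index 0 to index 5.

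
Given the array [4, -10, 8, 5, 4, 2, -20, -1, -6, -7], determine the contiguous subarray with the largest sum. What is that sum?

Using Kadane's algorithm on [4, -10, 8, 5, 4, 2, -20, -1, -6, -7]:

Scanning through the array:
Position 1 (value -10): max_ending_here = -6, max_so_far = 4
Position 2 (value 8): max_ending_here = 8, max_so_far = 8
Position 3 (value 5): max_ending_here = 13, max_so_far = 13
Position 4 (value 4): max_ending_here = 17, max_so_far = 17
Position 5 (value 2): max_ending_here = 19, max_so_far = 19
Position 6 (value -20): max_ending_here = -1, max_so_far = 19
Position 7 (value -1): max_ending_here = -1, max_so_far = 19
Position 8 (value -6): max_ending_here = -6, max_so_far = 19
Position 9 (value -7): max_ending_here = -7, max_so_far = 19

Maximum subarray: [8, 5, 4, 2]
Maximum sum: 19

The maximum subarray is [8, 5, 4, 2] with sum 19. This subarray runs from index 2 to index 5.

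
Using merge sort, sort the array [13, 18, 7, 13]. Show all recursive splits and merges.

Merge sort trace:

Split: [13, 18, 7, 13] -> [13, 18] and [7, 13]
  Split: [13, 18] -> [13] and [18]
  Merge: [13] + [18] -> [13, 18]
  Split: [7, 13] -> [7] and [13]
  Merge: [7] + [13] -> [7, 13]
Merge: [13, 18] + [7, 13] -> [7, 13, 13, 18]

Final sorted array: [7, 13, 13, 18]

The merge sort proceeds by recursively splitting the array and merging sorted halves.
After all merges, the sorted array is [7, 13, 13, 18].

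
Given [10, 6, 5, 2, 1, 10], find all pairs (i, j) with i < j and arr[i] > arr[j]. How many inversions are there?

Finding inversions in [10, 6, 5, 2, 1, 10]:

(0, 1): arr[0]=10 > arr[1]=6
(0, 2): arr[0]=10 > arr[2]=5
(0, 3): arr[0]=10 > arr[3]=2
(0, 4): arr[0]=10 > arr[4]=1
(1, 2): arr[1]=6 > arr[2]=5
(1, 3): arr[1]=6 > arr[3]=2
(1, 4): arr[1]=6 > arr[4]=1
(2, 3): arr[2]=5 > arr[3]=2
(2, 4): arr[2]=5 > arr[4]=1
(3, 4): arr[3]=2 > arr[4]=1

Total inversions: 10

The array has 10 inversion(s): (0,1), (0,2), (0,3), (0,4), (1,2), (1,3), (1,4), (2,3), (2,4), (3,4). Each pair (i,j) satisfies i < j and arr[i] > arr[j].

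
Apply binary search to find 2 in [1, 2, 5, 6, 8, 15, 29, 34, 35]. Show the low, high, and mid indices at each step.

Binary search for 2 in [1, 2, 5, 6, 8, 15, 29, 34, 35]:

lo=0, hi=8, mid=4, arr[mid]=8 -> 8 > 2, search left half
lo=0, hi=3, mid=1, arr[mid]=2 -> Found target at index 1!

Binary search finds 2 at index 1 after 2 comparisons. The search repeatedly halves the search space by comparing with the middle element.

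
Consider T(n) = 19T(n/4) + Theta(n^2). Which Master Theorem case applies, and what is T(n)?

Master Theorem for T(n) = 19T(n/4) + O(n^2):

a = 19, b = 4, c = 2
log_b(a) = log_4(19) = 2.1240

Case 1: c = 2 < log_4(19) = 2.1240
T(n) = O(n^(log_4 19))

For T(n) = 19T(n/4) + O(n^2): log_4(19) = 2.1240. This is Case 1 of the Master Theorem (c < log_b(a), work dominated by leaves), giving O(n^(log_4 19)).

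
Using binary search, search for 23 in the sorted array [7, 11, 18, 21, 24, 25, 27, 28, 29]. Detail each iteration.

Binary search for 23 in [7, 11, 18, 21, 24, 25, 27, 28, 29]:

lo=0, hi=8, mid=4, arr[mid]=24 -> 24 > 23, search left half
lo=0, hi=3, mid=1, arr[mid]=11 -> 11 < 23, search right half
lo=2, hi=3, mid=2, arr[mid]=18 -> 18 < 23, search right half
lo=3, hi=3, mid=3, arr[mid]=21 -> 21 < 23, search right half
lo=4 > hi=3, target 23 not found

Binary search determines that 23 is not in the array after 4 comparisons. The search space was exhausted without finding the target.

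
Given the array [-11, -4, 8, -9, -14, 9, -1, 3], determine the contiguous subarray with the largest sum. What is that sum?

Using Kadane's algorithm on [-11, -4, 8, -9, -14, 9, -1, 3]:

Scanning through the array:
Position 1 (value -4): max_ending_here = -4, max_so_far = -4
Position 2 (value 8): max_ending_here = 8, max_so_far = 8
Position 3 (value -9): max_ending_here = -1, max_so_far = 8
Position 4 (value -14): max_ending_here = -14, max_so_far = 8
Position 5 (value 9): max_ending_here = 9, max_so_far = 9
Position 6 (value -1): max_ending_here = 8, max_so_far = 9
Position 7 (value 3): max_ending_here = 11, max_so_far = 11

Maximum subarray: [9, -1, 3]
Maximum sum: 11

The maximum subarray is [9, -1, 3] with sum 11. This subarray runs from index 5 to index 7.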